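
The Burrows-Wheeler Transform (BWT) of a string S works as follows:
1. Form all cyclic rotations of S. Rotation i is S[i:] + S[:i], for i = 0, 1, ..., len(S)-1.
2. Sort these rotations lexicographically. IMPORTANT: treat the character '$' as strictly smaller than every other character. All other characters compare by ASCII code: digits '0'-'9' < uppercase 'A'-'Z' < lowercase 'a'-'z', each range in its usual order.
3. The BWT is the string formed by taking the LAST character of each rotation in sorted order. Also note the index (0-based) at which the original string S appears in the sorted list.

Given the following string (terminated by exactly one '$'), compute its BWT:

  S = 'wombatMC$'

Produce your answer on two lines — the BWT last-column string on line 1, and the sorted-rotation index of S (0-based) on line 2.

All 9 rotations (rotation i = S[i:]+S[:i]):
  rot[0] = wombatMC$
  rot[1] = ombatMC$w
  rot[2] = mbatMC$wo
  rot[3] = batMC$wom
  rot[4] = atMC$womb
  rot[5] = tMC$womba
  rot[6] = MC$wombat
  rot[7] = C$wombatM
  rot[8] = $wombatMC
Sorted (with $ < everything):
  sorted[0] = $wombatMC  (last char: 'C')
  sorted[1] = C$wombatM  (last char: 'M')
  sorted[2] = MC$wombat  (last char: 't')
  sorted[3] = atMC$womb  (last char: 'b')
  sorted[4] = batMC$wom  (last char: 'm')
  sorted[5] = mbatMC$wo  (last char: 'o')
  sorted[6] = ombatMC$w  (last char: 'w')
  sorted[7] = tMC$womba  (last char: 'a')
  sorted[8] = wombatMC$  (last char: '$')
Last column: CMtbmowa$
Original string S is at sorted index 8

Answer: CMtbmowa$
8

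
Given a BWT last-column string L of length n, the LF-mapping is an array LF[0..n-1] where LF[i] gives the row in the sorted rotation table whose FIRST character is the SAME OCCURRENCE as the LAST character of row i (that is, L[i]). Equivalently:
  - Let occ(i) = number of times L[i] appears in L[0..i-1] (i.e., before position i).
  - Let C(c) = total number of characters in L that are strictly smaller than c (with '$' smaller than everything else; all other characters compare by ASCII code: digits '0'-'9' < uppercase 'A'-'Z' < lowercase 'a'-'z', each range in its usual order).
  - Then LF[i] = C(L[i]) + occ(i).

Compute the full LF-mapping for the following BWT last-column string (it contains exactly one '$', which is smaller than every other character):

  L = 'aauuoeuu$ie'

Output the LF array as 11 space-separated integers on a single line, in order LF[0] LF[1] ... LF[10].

Answer: 1 2 7 8 6 3 9 10 0 5 4

Derivation:
Char counts: '$':1, 'a':2, 'e':2, 'i':1, 'o':1, 'u':4
C (first-col start): C('$')=0, C('a')=1, C('e')=3, C('i')=5, C('o')=6, C('u')=7
L[0]='a': occ=0, LF[0]=C('a')+0=1+0=1
L[1]='a': occ=1, LF[1]=C('a')+1=1+1=2
L[2]='u': occ=0, LF[2]=C('u')+0=7+0=7
L[3]='u': occ=1, LF[3]=C('u')+1=7+1=8
L[4]='o': occ=0, LF[4]=C('o')+0=6+0=6
L[5]='e': occ=0, LF[5]=C('e')+0=3+0=3
L[6]='u': occ=2, LF[6]=C('u')+2=7+2=9
L[7]='u': occ=3, LF[7]=C('u')+3=7+3=10
L[8]='$': occ=0, LF[8]=C('$')+0=0+0=0
L[9]='i': occ=0, LF[9]=C('i')+0=5+0=5
L[10]='e': occ=1, LF[10]=C('e')+1=3+1=4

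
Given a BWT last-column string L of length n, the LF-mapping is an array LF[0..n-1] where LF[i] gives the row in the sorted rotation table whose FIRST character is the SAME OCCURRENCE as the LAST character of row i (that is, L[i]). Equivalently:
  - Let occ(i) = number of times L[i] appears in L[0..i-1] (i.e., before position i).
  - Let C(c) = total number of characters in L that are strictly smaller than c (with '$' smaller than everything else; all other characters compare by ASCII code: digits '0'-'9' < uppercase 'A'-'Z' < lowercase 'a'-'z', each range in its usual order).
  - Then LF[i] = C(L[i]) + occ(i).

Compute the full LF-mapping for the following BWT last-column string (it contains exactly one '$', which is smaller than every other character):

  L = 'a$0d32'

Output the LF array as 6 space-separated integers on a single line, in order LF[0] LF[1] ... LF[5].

Answer: 4 0 1 5 3 2

Derivation:
Char counts: '$':1, '0':1, '2':1, '3':1, 'a':1, 'd':1
C (first-col start): C('$')=0, C('0')=1, C('2')=2, C('3')=3, C('a')=4, C('d')=5
L[0]='a': occ=0, LF[0]=C('a')+0=4+0=4
L[1]='$': occ=0, LF[1]=C('$')+0=0+0=0
L[2]='0': occ=0, LF[2]=C('0')+0=1+0=1
L[3]='d': occ=0, LF[3]=C('d')+0=5+0=5
L[4]='3': occ=0, LF[4]=C('3')+0=3+0=3
L[5]='2': occ=0, LF[5]=C('2')+0=2+0=2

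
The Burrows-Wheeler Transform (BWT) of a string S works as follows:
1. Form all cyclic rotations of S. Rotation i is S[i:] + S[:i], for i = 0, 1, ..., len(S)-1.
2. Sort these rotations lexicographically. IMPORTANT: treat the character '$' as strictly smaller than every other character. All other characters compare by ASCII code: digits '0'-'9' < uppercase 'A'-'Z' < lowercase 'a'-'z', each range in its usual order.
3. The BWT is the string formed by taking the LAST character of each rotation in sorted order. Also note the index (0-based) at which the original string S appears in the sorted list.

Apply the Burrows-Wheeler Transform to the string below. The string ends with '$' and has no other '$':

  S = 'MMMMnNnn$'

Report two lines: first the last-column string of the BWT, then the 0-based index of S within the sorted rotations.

Answer: n$MMMnnMN
1

Derivation:
All 9 rotations (rotation i = S[i:]+S[:i]):
  rot[0] = MMMMnNnn$
  rot[1] = MMMnNnn$M
  rot[2] = MMnNnn$MM
  rot[3] = MnNnn$MMM
  rot[4] = nNnn$MMMM
  rot[5] = Nnn$MMMMn
  rot[6] = nn$MMMMnN
  rot[7] = n$MMMMnNn
  rot[8] = $MMMMnNnn
Sorted (with $ < everything):
  sorted[0] = $MMMMnNnn  (last char: 'n')
  sorted[1] = MMMMnNnn$  (last char: '$')
  sorted[2] = MMMnNnn$M  (last char: 'M')
  sorted[3] = MMnNnn$MM  (last char: 'M')
  sorted[4] = MnNnn$MMM  (last char: 'M')
  sorted[5] = Nnn$MMMMn  (last char: 'n')
  sorted[6] = n$MMMMnNn  (last char: 'n')
  sorted[7] = nNnn$MMMM  (last char: 'M')
  sorted[8] = nn$MMMMnN  (last char: 'N')
Last column: n$MMMnnMN
Original string S is at sorted index 1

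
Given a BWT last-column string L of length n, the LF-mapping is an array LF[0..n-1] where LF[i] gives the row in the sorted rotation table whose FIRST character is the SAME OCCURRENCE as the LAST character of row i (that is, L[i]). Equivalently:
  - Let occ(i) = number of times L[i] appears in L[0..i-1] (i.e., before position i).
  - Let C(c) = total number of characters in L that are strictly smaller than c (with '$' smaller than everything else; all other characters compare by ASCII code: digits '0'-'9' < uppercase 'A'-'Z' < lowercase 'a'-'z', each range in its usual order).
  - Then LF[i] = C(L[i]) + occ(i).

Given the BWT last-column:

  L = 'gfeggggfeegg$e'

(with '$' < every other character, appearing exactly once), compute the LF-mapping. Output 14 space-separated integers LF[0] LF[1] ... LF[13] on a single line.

Char counts: '$':1, 'e':4, 'f':2, 'g':7
C (first-col start): C('$')=0, C('e')=1, C('f')=5, C('g')=7
L[0]='g': occ=0, LF[0]=C('g')+0=7+0=7
L[1]='f': occ=0, LF[1]=C('f')+0=5+0=5
L[2]='e': occ=0, LF[2]=C('e')+0=1+0=1
L[3]='g': occ=1, LF[3]=C('g')+1=7+1=8
L[4]='g': occ=2, LF[4]=C('g')+2=7+2=9
L[5]='g': occ=3, LF[5]=C('g')+3=7+3=10
L[6]='g': occ=4, LF[6]=C('g')+4=7+4=11
L[7]='f': occ=1, LF[7]=C('f')+1=5+1=6
L[8]='e': occ=1, LF[8]=C('e')+1=1+1=2
L[9]='e': occ=2, LF[9]=C('e')+2=1+2=3
L[10]='g': occ=5, LF[10]=C('g')+5=7+5=12
L[11]='g': occ=6, LF[11]=C('g')+6=7+6=13
L[12]='$': occ=0, LF[12]=C('$')+0=0+0=0
L[13]='e': occ=3, LF[13]=C('e')+3=1+3=4

Answer: 7 5 1 8 9 10 11 6 2 3 12 13 0 4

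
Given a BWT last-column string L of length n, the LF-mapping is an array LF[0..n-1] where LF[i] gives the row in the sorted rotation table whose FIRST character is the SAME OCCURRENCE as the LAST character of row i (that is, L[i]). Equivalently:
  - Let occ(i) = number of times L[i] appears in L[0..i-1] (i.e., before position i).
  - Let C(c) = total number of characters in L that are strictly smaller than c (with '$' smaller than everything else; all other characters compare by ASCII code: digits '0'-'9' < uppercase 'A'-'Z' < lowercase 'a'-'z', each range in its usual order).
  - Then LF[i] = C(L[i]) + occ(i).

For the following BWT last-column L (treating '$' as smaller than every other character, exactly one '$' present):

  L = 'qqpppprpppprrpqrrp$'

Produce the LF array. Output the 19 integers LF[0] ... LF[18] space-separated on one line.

Answer: 11 12 1 2 3 4 14 5 6 7 8 15 16 9 13 17 18 10 0

Derivation:
Char counts: '$':1, 'p':10, 'q':3, 'r':5
C (first-col start): C('$')=0, C('p')=1, C('q')=11, C('r')=14
L[0]='q': occ=0, LF[0]=C('q')+0=11+0=11
L[1]='q': occ=1, LF[1]=C('q')+1=11+1=12
L[2]='p': occ=0, LF[2]=C('p')+0=1+0=1
L[3]='p': occ=1, LF[3]=C('p')+1=1+1=2
L[4]='p': occ=2, LF[4]=C('p')+2=1+2=3
L[5]='p': occ=3, LF[5]=C('p')+3=1+3=4
L[6]='r': occ=0, LF[6]=C('r')+0=14+0=14
L[7]='p': occ=4, LF[7]=C('p')+4=1+4=5
L[8]='p': occ=5, LF[8]=C('p')+5=1+5=6
L[9]='p': occ=6, LF[9]=C('p')+6=1+6=7
L[10]='p': occ=7, LF[10]=C('p')+7=1+7=8
L[11]='r': occ=1, LF[11]=C('r')+1=14+1=15
L[12]='r': occ=2, LF[12]=C('r')+2=14+2=16
L[13]='p': occ=8, LF[13]=C('p')+8=1+8=9
L[14]='q': occ=2, LF[14]=C('q')+2=11+2=13
L[15]='r': occ=3, LF[15]=C('r')+3=14+3=17
L[16]='r': occ=4, LF[16]=C('r')+4=14+4=18
L[17]='p': occ=9, LF[17]=C('p')+9=1+9=10
L[18]='$': occ=0, LF[18]=C('$')+0=0+0=0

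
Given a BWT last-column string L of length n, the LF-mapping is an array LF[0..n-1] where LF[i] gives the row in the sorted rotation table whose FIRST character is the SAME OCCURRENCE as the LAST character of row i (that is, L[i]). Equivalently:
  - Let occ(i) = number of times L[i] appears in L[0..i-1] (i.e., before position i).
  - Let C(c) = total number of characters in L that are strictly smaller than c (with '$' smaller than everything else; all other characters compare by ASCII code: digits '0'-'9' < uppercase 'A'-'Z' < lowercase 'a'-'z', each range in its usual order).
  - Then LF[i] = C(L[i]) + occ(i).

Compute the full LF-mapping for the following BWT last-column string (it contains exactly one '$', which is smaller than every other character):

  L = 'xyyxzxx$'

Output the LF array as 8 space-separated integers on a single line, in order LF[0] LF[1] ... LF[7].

Answer: 1 5 6 2 7 3 4 0

Derivation:
Char counts: '$':1, 'x':4, 'y':2, 'z':1
C (first-col start): C('$')=0, C('x')=1, C('y')=5, C('z')=7
L[0]='x': occ=0, LF[0]=C('x')+0=1+0=1
L[1]='y': occ=0, LF[1]=C('y')+0=5+0=5
L[2]='y': occ=1, LF[2]=C('y')+1=5+1=6
L[3]='x': occ=1, LF[3]=C('x')+1=1+1=2
L[4]='z': occ=0, LF[4]=C('z')+0=7+0=7
L[5]='x': occ=2, LF[5]=C('x')+2=1+2=3
L[6]='x': occ=3, LF[6]=C('x')+3=1+3=4
L[7]='$': occ=0, LF[7]=C('$')+0=0+0=0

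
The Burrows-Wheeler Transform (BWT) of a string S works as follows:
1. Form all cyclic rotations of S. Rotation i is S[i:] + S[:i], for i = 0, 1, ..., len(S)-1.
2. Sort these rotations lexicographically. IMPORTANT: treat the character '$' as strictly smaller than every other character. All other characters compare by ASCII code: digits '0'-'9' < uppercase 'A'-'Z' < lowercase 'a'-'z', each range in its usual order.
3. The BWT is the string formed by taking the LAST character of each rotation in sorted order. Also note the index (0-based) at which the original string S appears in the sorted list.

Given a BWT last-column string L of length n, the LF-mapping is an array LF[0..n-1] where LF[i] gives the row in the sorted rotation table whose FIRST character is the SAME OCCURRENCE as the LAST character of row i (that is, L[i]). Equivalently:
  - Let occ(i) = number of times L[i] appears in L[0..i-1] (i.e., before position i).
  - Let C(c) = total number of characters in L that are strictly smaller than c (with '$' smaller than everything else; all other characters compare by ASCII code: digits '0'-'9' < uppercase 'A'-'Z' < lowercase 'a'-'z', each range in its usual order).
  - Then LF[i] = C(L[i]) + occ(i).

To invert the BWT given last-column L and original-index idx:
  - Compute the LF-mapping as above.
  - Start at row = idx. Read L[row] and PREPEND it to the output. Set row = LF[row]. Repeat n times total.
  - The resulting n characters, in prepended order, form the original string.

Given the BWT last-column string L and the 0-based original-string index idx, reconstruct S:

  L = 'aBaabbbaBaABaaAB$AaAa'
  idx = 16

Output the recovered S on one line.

LF mapping: 9 5 10 11 18 19 20 12 6 13 1 7 14 15 2 8 0 3 16 4 17
Walk LF starting at row 16, prepending L[row]:
  step 1: row=16, L[16]='$', prepend. Next row=LF[16]=0
  step 2: row=0, L[0]='a', prepend. Next row=LF[0]=9
  step 3: row=9, L[9]='a', prepend. Next row=LF[9]=13
  step 4: row=13, L[13]='a', prepend. Next row=LF[13]=15
  step 5: row=15, L[15]='B', prepend. Next row=LF[15]=8
  step 6: row=8, L[8]='B', prepend. Next row=LF[8]=6
  step 7: row=6, L[6]='b', prepend. Next row=LF[6]=20
  step 8: row=20, L[20]='a', prepend. Next row=LF[20]=17
  step 9: row=17, L[17]='A', prepend. Next row=LF[17]=3
  step 10: row=3, L[3]='a', prepend. Next row=LF[3]=11
  step 11: row=11, L[11]='B', prepend. Next row=LF[11]=7
  step 12: row=7, L[7]='a', prepend. Next row=LF[7]=12
  step 13: row=12, L[12]='a', prepend. Next row=LF[12]=14
  step 14: row=14, L[14]='A', prepend. Next row=LF[14]=2
  step 15: row=2, L[2]='a', prepend. Next row=LF[2]=10
  step 16: row=10, L[10]='A', prepend. Next row=LF[10]=1
  step 17: row=1, L[1]='B', prepend. Next row=LF[1]=5
  step 18: row=5, L[5]='b', prepend. Next row=LF[5]=19
  step 19: row=19, L[19]='A', prepend. Next row=LF[19]=4
  step 20: row=4, L[4]='b', prepend. Next row=LF[4]=18
  step 21: row=18, L[18]='a', prepend. Next row=LF[18]=16
Reversed output: abAbBAaAaaBaAabBBaaa$

Answer: abAbBAaAaaBaAabBBaaa$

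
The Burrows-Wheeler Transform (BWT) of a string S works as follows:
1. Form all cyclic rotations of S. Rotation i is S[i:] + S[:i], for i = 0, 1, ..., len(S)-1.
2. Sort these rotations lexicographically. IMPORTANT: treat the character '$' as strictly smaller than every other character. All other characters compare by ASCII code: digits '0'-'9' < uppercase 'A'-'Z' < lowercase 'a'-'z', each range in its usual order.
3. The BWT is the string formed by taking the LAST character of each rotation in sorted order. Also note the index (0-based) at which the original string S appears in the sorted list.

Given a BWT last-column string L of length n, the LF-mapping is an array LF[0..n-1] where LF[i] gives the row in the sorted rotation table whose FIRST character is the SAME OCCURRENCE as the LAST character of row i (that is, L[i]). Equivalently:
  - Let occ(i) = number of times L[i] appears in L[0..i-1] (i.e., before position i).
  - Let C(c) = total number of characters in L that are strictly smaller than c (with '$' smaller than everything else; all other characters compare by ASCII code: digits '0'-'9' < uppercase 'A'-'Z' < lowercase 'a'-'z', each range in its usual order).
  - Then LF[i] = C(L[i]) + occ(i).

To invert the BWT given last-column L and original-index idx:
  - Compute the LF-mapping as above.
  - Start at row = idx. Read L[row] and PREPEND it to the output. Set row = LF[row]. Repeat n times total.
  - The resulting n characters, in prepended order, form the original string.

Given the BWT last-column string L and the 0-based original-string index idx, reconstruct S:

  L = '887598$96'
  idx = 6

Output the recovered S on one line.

Answer: 88576998$

Derivation:
LF mapping: 4 5 3 1 7 6 0 8 2
Walk LF starting at row 6, prepending L[row]:
  step 1: row=6, L[6]='$', prepend. Next row=LF[6]=0
  step 2: row=0, L[0]='8', prepend. Next row=LF[0]=4
  step 3: row=4, L[4]='9', prepend. Next row=LF[4]=7
  step 4: row=7, L[7]='9', prepend. Next row=LF[7]=8
  step 5: row=8, L[8]='6', prepend. Next row=LF[8]=2
  step 6: row=2, L[2]='7', prepend. Next row=LF[2]=3
  step 7: row=3, L[3]='5', prepend. Next row=LF[3]=1
  step 8: row=1, L[1]='8', prepend. Next row=LF[1]=5
  step 9: row=5, L[5]='8', prepend. Next row=LF[5]=6
Reversed output: 88576998$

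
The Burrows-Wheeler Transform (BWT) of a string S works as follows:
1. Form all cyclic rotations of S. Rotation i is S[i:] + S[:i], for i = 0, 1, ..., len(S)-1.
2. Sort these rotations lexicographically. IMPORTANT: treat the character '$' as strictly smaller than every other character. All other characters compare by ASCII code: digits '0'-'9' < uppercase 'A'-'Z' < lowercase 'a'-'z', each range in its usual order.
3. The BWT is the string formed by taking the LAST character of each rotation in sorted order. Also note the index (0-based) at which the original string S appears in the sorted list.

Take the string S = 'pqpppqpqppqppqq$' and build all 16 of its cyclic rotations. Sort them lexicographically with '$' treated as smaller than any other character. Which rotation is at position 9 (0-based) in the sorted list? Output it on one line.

All 16 rotations (rotation i = S[i:]+S[:i]):
  rot[0] = pqpppqpqppqppqq$
  rot[1] = qpppqpqppqppqq$p
  rot[2] = pppqpqppqppqq$pq
  rot[3] = ppqpqppqppqq$pqp
  rot[4] = pqpqppqppqq$pqpp
  rot[5] = qpqppqppqq$pqppp
  rot[6] = pqppqppqq$pqpppq
  rot[7] = qppqppqq$pqpppqp
  rot[8] = ppqppqq$pqpppqpq
  rot[9] = pqppqq$pqpppqpqp
  rot[10] = qppqq$pqpppqpqpp
  rot[11] = ppqq$pqpppqpqppq
  rot[12] = pqq$pqpppqpqppqp
  rot[13] = qq$pqpppqpqppqpp
  rot[14] = q$pqpppqpqppqppq
  rot[15] = $pqpppqpqppqppqq
Sorted (with $ < everything):
  sorted[0] = $pqpppqpqppqppqq
  sorted[1] = pppqpqppqppqq$pq
  sorted[2] = ppqppqq$pqpppqpq
  sorted[3] = ppqpqppqppqq$pqp
  sorted[4] = ppqq$pqpppqpqppq
  sorted[5] = pqpppqpqppqppqq$
  sorted[6] = pqppqppqq$pqpppq
  sorted[7] = pqppqq$pqpppqpqp
  sorted[8] = pqpqppqppqq$pqpp
  sorted[9] = pqq$pqpppqpqppqp
  sorted[10] = q$pqpppqpqppqppq
  sorted[11] = qpppqpqppqppqq$p
  sorted[12] = qppqppqq$pqpppqp
  sorted[13] = qppqq$pqpppqpqpp
  sorted[14] = qpqppqppqq$pqppp
  sorted[15] = qq$pqpppqpqppqpp
sorted[9] = pqq$pqpppqpqppqp

Answer: pqq$pqpppqpqppqp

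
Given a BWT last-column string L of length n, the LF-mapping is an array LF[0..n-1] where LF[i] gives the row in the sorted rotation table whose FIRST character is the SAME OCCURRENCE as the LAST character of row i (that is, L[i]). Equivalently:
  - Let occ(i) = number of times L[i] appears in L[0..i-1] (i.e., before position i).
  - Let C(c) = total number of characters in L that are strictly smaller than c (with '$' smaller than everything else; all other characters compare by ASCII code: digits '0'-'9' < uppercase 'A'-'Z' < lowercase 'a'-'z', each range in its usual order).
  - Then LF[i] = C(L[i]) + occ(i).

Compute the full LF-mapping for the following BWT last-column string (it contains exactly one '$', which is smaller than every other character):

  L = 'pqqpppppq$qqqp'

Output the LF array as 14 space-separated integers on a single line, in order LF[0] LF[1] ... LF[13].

Answer: 1 8 9 2 3 4 5 6 10 0 11 12 13 7

Derivation:
Char counts: '$':1, 'p':7, 'q':6
C (first-col start): C('$')=0, C('p')=1, C('q')=8
L[0]='p': occ=0, LF[0]=C('p')+0=1+0=1
L[1]='q': occ=0, LF[1]=C('q')+0=8+0=8
L[2]='q': occ=1, LF[2]=C('q')+1=8+1=9
L[3]='p': occ=1, LF[3]=C('p')+1=1+1=2
L[4]='p': occ=2, LF[4]=C('p')+2=1+2=3
L[5]='p': occ=3, LF[5]=C('p')+3=1+3=4
L[6]='p': occ=4, LF[6]=C('p')+4=1+4=5
L[7]='p': occ=5, LF[7]=C('p')+5=1+5=6
L[8]='q': occ=2, LF[8]=C('q')+2=8+2=10
L[9]='$': occ=0, LF[9]=C('$')+0=0+0=0
L[10]='q': occ=3, LF[10]=C('q')+3=8+3=11
L[11]='q': occ=4, LF[11]=C('q')+4=8+4=12
L[12]='q': occ=5, LF[12]=C('q')+5=8+5=13
L[13]='p': occ=6, LF[13]=C('p')+6=1+6=7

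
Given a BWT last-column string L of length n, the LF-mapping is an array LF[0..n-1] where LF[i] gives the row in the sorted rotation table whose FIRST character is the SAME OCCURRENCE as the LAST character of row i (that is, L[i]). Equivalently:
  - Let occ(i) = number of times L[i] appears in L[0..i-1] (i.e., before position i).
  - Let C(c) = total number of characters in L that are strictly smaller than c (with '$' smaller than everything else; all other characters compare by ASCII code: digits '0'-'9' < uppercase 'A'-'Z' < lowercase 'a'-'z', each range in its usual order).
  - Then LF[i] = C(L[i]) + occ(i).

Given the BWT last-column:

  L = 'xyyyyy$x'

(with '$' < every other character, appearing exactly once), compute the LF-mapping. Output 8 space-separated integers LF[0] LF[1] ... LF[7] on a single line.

Char counts: '$':1, 'x':2, 'y':5
C (first-col start): C('$')=0, C('x')=1, C('y')=3
L[0]='x': occ=0, LF[0]=C('x')+0=1+0=1
L[1]='y': occ=0, LF[1]=C('y')+0=3+0=3
L[2]='y': occ=1, LF[2]=C('y')+1=3+1=4
L[3]='y': occ=2, LF[3]=C('y')+2=3+2=5
L[4]='y': occ=3, LF[4]=C('y')+3=3+3=6
L[5]='y': occ=4, LF[5]=C('y')+4=3+4=7
L[6]='$': occ=0, LF[6]=C('$')+0=0+0=0
L[7]='x': occ=1, LF[7]=C('x')+1=1+1=2

Answer: 1 3 4 5 6 7 0 2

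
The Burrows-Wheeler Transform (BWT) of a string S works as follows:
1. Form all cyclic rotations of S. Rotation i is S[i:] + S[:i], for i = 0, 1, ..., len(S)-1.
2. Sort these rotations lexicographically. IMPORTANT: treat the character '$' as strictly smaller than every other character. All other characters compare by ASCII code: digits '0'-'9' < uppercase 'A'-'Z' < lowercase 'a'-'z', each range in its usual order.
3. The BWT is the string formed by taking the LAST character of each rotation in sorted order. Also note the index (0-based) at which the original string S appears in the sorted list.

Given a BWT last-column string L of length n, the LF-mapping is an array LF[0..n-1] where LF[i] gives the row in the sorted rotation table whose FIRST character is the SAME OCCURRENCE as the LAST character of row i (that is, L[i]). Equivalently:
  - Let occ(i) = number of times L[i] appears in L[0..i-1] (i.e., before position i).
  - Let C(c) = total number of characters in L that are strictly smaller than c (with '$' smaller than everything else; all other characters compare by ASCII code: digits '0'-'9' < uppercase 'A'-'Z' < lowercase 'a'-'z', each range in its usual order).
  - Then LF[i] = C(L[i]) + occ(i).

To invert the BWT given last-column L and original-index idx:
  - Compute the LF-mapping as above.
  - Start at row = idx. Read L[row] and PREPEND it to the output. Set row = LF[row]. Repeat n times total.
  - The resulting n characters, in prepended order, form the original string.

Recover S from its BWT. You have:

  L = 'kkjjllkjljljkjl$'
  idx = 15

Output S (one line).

LF mapping: 7 8 1 2 11 12 9 3 13 4 14 5 10 6 15 0
Walk LF starting at row 15, prepending L[row]:
  step 1: row=15, L[15]='$', prepend. Next row=LF[15]=0
  step 2: row=0, L[0]='k', prepend. Next row=LF[0]=7
  step 3: row=7, L[7]='j', prepend. Next row=LF[7]=3
  step 4: row=3, L[3]='j', prepend. Next row=LF[3]=2
  step 5: row=2, L[2]='j', prepend. Next row=LF[2]=1
  step 6: row=1, L[1]='k', prepend. Next row=LF[1]=8
  step 7: row=8, L[8]='l', prepend. Next row=LF[8]=13
  step 8: row=13, L[13]='j', prepend. Next row=LF[13]=6
  step 9: row=6, L[6]='k', prepend. Next row=LF[6]=9
  step 10: row=9, L[9]='j', prepend. Next row=LF[9]=4
  step 11: row=4, L[4]='l', prepend. Next row=LF[4]=11
  step 12: row=11, L[11]='j', prepend. Next row=LF[11]=5
  step 13: row=5, L[5]='l', prepend. Next row=LF[5]=12
  step 14: row=12, L[12]='k', prepend. Next row=LF[12]=10
  step 15: row=10, L[10]='l', prepend. Next row=LF[10]=14
  step 16: row=14, L[14]='l', prepend. Next row=LF[14]=15
Reversed output: llkljljkjlkjjjk$

Answer: llkljljkjlkjjjk$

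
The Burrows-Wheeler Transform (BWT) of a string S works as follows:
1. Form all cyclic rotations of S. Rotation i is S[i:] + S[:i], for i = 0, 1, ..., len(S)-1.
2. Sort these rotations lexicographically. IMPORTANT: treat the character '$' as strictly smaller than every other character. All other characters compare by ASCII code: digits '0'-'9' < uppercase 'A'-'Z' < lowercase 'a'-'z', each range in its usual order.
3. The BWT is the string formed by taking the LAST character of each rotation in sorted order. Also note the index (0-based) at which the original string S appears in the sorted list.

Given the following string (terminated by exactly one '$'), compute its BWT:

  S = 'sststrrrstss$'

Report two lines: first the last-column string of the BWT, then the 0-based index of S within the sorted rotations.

All 13 rotations (rotation i = S[i:]+S[:i]):
  rot[0] = sststrrrstss$
  rot[1] = ststrrrstss$s
  rot[2] = tstrrrstss$ss
  rot[3] = strrrstss$sst
  rot[4] = trrrstss$ssts
  rot[5] = rrrstss$sstst
  rot[6] = rrstss$sststr
  rot[7] = rstss$sststrr
  rot[8] = stss$sststrrr
  rot[9] = tss$sststrrrs
  rot[10] = ss$sststrrrst
  rot[11] = s$sststrrrsts
  rot[12] = $sststrrrstss
Sorted (with $ < everything):
  sorted[0] = $sststrrrstss  (last char: 's')
  sorted[1] = rrrstss$sstst  (last char: 't')
  sorted[2] = rrstss$sststr  (last char: 'r')
  sorted[3] = rstss$sststrr  (last char: 'r')
  sorted[4] = s$sststrrrsts  (last char: 's')
  sorted[5] = ss$sststrrrst  (last char: 't')
  sorted[6] = sststrrrstss$  (last char: '$')
  sorted[7] = strrrstss$sst  (last char: 't')
  sorted[8] = stss$sststrrr  (last char: 'r')
  sorted[9] = ststrrrstss$s  (last char: 's')
  sorted[10] = trrrstss$ssts  (last char: 's')
  sorted[11] = tss$sststrrrs  (last char: 's')
  sorted[12] = tstrrrstss$ss  (last char: 's')
Last column: strrst$trssss
Original string S is at sorted index 6

Answer: strrst$trssss
6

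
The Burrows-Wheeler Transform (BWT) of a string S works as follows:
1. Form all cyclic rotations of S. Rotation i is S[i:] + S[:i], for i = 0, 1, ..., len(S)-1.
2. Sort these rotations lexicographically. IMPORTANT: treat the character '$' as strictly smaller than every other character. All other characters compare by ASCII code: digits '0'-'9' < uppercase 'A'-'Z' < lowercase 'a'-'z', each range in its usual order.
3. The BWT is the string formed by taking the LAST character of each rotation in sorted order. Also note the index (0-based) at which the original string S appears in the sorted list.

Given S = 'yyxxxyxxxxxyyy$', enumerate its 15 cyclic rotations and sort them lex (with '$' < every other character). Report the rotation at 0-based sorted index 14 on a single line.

Answer: yyy$yyxxxyxxxxx

Derivation:
All 15 rotations (rotation i = S[i:]+S[:i]):
  rot[0] = yyxxxyxxxxxyyy$
  rot[1] = yxxxyxxxxxyyy$y
  rot[2] = xxxyxxxxxyyy$yy
  rot[3] = xxyxxxxxyyy$yyx
  rot[4] = xyxxxxxyyy$yyxx
  rot[5] = yxxxxxyyy$yyxxx
  rot[6] = xxxxxyyy$yyxxxy
  rot[7] = xxxxyyy$yyxxxyx
  rot[8] = xxxyyy$yyxxxyxx
  rot[9] = xxyyy$yyxxxyxxx
  rot[10] = xyyy$yyxxxyxxxx
  rot[11] = yyy$yyxxxyxxxxx
  rot[12] = yy$yyxxxyxxxxxy
  rot[13] = y$yyxxxyxxxxxyy
  rot[14] = $yyxxxyxxxxxyyy
Sorted (with $ < everything):
  sorted[0] = $yyxxxyxxxxxyyy
  sorted[1] = xxxxxyyy$yyxxxy
  sorted[2] = xxxxyyy$yyxxxyx
  sorted[3] = xxxyxxxxxyyy$yy
  sorted[4] = xxxyyy$yyxxxyxx
  sorted[5] = xxyxxxxxyyy$yyx
  sorted[6] = xxyyy$yyxxxyxxx
  sorted[7] = xyxxxxxyyy$yyxx
  sorted[8] = xyyy$yyxxxyxxxx
  sorted[9] = y$yyxxxyxxxxxyy
  sorted[10] = yxxxxxyyy$yyxxx
  sorted[11] = yxxxyxxxxxyyy$y
  sorted[12] = yy$yyxxxyxxxxxy
  sorted[13] = yyxxxyxxxxxyyy$
  sorted[14] = yyy$yyxxxyxxxxx
sorted[14] = yyy$yyxxxyxxxxx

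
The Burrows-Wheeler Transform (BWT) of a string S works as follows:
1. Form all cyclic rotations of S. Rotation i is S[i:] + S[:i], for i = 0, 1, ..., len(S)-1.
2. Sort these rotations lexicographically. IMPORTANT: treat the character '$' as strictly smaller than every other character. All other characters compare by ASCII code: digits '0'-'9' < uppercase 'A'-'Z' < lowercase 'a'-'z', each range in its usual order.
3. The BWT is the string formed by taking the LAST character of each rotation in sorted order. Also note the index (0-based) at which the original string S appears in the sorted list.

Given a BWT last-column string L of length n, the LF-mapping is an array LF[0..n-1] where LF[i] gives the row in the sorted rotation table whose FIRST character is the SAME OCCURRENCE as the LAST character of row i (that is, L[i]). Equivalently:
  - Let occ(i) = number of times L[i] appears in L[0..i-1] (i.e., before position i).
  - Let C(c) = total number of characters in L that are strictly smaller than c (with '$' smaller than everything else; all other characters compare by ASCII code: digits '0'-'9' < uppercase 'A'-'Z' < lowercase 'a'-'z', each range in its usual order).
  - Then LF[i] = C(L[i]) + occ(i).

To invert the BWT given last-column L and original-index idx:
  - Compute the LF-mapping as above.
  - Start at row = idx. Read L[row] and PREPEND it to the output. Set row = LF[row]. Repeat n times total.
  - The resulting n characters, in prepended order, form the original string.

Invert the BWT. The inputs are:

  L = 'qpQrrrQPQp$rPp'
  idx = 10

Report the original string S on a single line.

Answer: rQPrQprrQpPpq$

Derivation:
LF mapping: 9 6 3 10 11 12 4 1 5 7 0 13 2 8
Walk LF starting at row 10, prepending L[row]:
  step 1: row=10, L[10]='$', prepend. Next row=LF[10]=0
  step 2: row=0, L[0]='q', prepend. Next row=LF[0]=9
  step 3: row=9, L[9]='p', prepend. Next row=LF[9]=7
  step 4: row=7, L[7]='P', prepend. Next row=LF[7]=1
  step 5: row=1, L[1]='p', prepend. Next row=LF[1]=6
  step 6: row=6, L[6]='Q', prepend. Next row=LF[6]=4
  step 7: row=4, L[4]='r', prepend. Next row=LF[4]=11
  step 8: row=11, L[11]='r', prepend. Next row=LF[11]=13
  step 9: row=13, L[13]='p', prepend. Next row=LF[13]=8
  step 10: row=8, L[8]='Q', prepend. Next row=LF[8]=5
  step 11: row=5, L[5]='r', prepend. Next row=LF[5]=12
  step 12: row=12, L[12]='P', prepend. Next row=LF[12]=2
  step 13: row=2, L[2]='Q', prepend. Next row=LF[2]=3
  step 14: row=3, L[3]='r', prepend. Next row=LF[3]=10
Reversed output: rQPrQprrQpPpq$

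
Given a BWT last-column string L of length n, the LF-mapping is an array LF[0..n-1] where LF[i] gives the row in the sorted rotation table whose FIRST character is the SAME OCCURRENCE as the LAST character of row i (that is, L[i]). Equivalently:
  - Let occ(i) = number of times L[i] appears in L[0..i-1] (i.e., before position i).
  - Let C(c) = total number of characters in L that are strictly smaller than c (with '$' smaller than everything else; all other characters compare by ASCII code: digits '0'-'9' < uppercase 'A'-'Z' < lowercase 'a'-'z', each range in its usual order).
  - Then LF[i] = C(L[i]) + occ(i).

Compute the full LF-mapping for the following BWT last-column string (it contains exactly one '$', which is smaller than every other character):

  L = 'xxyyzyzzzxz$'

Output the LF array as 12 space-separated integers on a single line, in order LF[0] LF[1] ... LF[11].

Answer: 1 2 4 5 7 6 8 9 10 3 11 0

Derivation:
Char counts: '$':1, 'x':3, 'y':3, 'z':5
C (first-col start): C('$')=0, C('x')=1, C('y')=4, C('z')=7
L[0]='x': occ=0, LF[0]=C('x')+0=1+0=1
L[1]='x': occ=1, LF[1]=C('x')+1=1+1=2
L[2]='y': occ=0, LF[2]=C('y')+0=4+0=4
L[3]='y': occ=1, LF[3]=C('y')+1=4+1=5
L[4]='z': occ=0, LF[4]=C('z')+0=7+0=7
L[5]='y': occ=2, LF[5]=C('y')+2=4+2=6
L[6]='z': occ=1, LF[6]=C('z')+1=7+1=8
L[7]='z': occ=2, LF[7]=C('z')+2=7+2=9
L[8]='z': occ=3, LF[8]=C('z')+3=7+3=10
L[9]='x': occ=2, LF[9]=C('x')+2=1+2=3
L[10]='z': occ=4, LF[10]=C('z')+4=7+4=11
L[11]='$': occ=0, LF[11]=C('$')+0=0+0=0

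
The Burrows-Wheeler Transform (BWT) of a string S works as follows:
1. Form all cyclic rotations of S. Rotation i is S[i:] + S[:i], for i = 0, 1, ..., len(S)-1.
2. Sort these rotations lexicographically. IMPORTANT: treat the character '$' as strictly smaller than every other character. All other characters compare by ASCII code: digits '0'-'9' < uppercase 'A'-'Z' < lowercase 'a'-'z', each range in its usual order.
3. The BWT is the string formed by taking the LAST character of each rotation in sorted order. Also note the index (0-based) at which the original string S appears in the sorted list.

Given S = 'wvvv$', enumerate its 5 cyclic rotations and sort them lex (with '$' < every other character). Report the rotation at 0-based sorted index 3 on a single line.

All 5 rotations (rotation i = S[i:]+S[:i]):
  rot[0] = wvvv$
  rot[1] = vvv$w
  rot[2] = vv$wv
  rot[3] = v$wvv
  rot[4] = $wvvv
Sorted (with $ < everything):
  sorted[0] = $wvvv
  sorted[1] = v$wvv
  sorted[2] = vv$wv
  sorted[3] = vvv$w
  sorted[4] = wvvv$
sorted[3] = vvv$w

Answer: vvv$w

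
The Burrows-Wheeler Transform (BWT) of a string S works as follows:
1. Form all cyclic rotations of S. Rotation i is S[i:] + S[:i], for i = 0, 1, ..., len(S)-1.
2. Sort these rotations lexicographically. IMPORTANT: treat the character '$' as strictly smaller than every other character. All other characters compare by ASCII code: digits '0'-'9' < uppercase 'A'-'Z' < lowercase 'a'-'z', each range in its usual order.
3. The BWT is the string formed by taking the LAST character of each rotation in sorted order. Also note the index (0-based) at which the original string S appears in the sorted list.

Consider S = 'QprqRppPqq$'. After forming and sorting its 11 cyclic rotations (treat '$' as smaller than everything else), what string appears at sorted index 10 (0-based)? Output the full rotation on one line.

All 11 rotations (rotation i = S[i:]+S[:i]):
  rot[0] = QprqRppPqq$
  rot[1] = prqRppPqq$Q
  rot[2] = rqRppPqq$Qp
  rot[3] = qRppPqq$Qpr
  rot[4] = RppPqq$Qprq
  rot[5] = ppPqq$QprqR
  rot[6] = pPqq$QprqRp
  rot[7] = Pqq$QprqRpp
  rot[8] = qq$QprqRppP
  rot[9] = q$QprqRppPq
  rot[10] = $QprqRppPqq
Sorted (with $ < everything):
  sorted[0] = $QprqRppPqq
  sorted[1] = Pqq$QprqRpp
  sorted[2] = QprqRppPqq$
  sorted[3] = RppPqq$Qprq
  sorted[4] = pPqq$QprqRp
  sorted[5] = ppPqq$QprqR
  sorted[6] = prqRppPqq$Q
  sorted[7] = q$QprqRppPq
  sorted[8] = qRppPqq$Qpr
  sorted[9] = qq$QprqRppP
  sorted[10] = rqRppPqq$Qp
sorted[10] = rqRppPqq$Qp

Answer: rqRppPqq$Qp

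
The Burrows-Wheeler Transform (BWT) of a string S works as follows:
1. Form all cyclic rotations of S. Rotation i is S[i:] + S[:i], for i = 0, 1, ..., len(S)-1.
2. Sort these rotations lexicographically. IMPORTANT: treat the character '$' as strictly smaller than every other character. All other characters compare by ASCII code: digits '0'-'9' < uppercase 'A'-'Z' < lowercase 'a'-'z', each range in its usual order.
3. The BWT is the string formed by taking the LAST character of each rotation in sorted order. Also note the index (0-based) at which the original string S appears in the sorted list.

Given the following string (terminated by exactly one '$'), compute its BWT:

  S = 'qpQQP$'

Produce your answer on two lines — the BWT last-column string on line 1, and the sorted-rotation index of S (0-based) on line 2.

All 6 rotations (rotation i = S[i:]+S[:i]):
  rot[0] = qpQQP$
  rot[1] = pQQP$q
  rot[2] = QQP$qp
  rot[3] = QP$qpQ
  rot[4] = P$qpQQ
  rot[5] = $qpQQP
Sorted (with $ < everything):
  sorted[0] = $qpQQP  (last char: 'P')
  sorted[1] = P$qpQQ  (last char: 'Q')
  sorted[2] = QP$qpQ  (last char: 'Q')
  sorted[3] = QQP$qp  (last char: 'p')
  sorted[4] = pQQP$q  (last char: 'q')
  sorted[5] = qpQQP$  (last char: '$')
Last column: PQQpq$
Original string S is at sorted index 5

Answer: PQQpq$
5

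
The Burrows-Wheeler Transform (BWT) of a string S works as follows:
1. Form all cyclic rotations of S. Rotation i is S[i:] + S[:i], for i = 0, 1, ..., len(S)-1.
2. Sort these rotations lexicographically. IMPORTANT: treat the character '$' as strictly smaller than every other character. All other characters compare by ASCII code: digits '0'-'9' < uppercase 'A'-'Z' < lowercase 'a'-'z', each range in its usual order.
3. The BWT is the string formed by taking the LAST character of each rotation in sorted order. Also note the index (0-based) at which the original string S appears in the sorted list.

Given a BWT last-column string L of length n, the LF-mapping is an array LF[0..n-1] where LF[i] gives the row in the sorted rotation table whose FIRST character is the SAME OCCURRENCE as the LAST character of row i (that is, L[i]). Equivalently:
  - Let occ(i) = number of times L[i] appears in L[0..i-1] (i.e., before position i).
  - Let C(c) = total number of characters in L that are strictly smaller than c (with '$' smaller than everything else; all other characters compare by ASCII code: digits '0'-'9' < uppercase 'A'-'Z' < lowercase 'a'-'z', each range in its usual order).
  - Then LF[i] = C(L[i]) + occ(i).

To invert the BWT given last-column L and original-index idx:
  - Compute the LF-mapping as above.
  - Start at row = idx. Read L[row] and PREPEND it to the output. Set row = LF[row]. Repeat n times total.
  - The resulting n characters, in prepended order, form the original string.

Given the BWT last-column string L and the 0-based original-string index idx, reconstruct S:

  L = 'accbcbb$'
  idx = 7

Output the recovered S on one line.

LF mapping: 1 5 6 2 7 3 4 0
Walk LF starting at row 7, prepending L[row]:
  step 1: row=7, L[7]='$', prepend. Next row=LF[7]=0
  step 2: row=0, L[0]='a', prepend. Next row=LF[0]=1
  step 3: row=1, L[1]='c', prepend. Next row=LF[1]=5
  step 4: row=5, L[5]='b', prepend. Next row=LF[5]=3
  step 5: row=3, L[3]='b', prepend. Next row=LF[3]=2
  step 6: row=2, L[2]='c', prepend. Next row=LF[2]=6
  step 7: row=6, L[6]='b', prepend. Next row=LF[6]=4
  step 8: row=4, L[4]='c', prepend. Next row=LF[4]=7
Reversed output: cbcbbca$

Answer: cbcbbca$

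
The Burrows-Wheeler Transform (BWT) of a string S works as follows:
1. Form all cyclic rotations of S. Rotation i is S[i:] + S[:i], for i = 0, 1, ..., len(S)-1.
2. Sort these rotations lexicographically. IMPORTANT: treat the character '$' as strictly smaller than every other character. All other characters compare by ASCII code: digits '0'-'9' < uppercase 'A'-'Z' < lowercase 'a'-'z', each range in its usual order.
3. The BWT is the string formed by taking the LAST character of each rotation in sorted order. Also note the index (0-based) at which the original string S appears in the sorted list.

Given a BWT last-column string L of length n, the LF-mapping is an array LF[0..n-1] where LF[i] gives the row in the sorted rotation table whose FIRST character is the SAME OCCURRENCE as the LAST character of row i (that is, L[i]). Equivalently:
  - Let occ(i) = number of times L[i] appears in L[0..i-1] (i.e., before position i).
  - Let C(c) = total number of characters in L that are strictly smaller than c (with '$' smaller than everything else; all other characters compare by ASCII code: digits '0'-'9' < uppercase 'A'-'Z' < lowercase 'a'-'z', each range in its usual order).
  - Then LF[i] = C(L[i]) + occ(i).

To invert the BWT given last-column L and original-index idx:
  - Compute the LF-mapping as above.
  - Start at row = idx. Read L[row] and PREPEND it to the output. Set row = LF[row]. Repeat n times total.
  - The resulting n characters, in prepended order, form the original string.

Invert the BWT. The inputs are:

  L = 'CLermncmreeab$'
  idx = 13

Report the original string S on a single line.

LF mapping: 1 2 6 12 9 11 5 10 13 7 8 3 4 0
Walk LF starting at row 13, prepending L[row]:
  step 1: row=13, L[13]='$', prepend. Next row=LF[13]=0
  step 2: row=0, L[0]='C', prepend. Next row=LF[0]=1
  step 3: row=1, L[1]='L', prepend. Next row=LF[1]=2
  step 4: row=2, L[2]='e', prepend. Next row=LF[2]=6
  step 5: row=6, L[6]='c', prepend. Next row=LF[6]=5
  step 6: row=5, L[5]='n', prepend. Next row=LF[5]=11
  step 7: row=11, L[11]='a', prepend. Next row=LF[11]=3
  step 8: row=3, L[3]='r', prepend. Next row=LF[3]=12
  step 9: row=12, L[12]='b', prepend. Next row=LF[12]=4
  step 10: row=4, L[4]='m', prepend. Next row=LF[4]=9
  step 11: row=9, L[9]='e', prepend. Next row=LF[9]=7
  step 12: row=7, L[7]='m', prepend. Next row=LF[7]=10
  step 13: row=10, L[10]='e', prepend. Next row=LF[10]=8
  step 14: row=8, L[8]='r', prepend. Next row=LF[8]=13
Reversed output: remembranceLC$

Answer: remembranceLC$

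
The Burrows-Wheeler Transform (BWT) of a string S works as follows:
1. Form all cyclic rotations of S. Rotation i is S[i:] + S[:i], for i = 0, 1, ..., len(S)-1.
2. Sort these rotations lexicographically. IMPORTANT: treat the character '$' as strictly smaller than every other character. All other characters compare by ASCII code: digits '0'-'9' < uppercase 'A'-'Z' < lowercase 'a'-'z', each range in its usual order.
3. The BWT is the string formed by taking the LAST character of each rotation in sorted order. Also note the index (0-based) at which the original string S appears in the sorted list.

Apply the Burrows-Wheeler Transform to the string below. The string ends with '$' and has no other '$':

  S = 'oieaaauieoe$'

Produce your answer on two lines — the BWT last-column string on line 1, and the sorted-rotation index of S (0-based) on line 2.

Answer: eeaaoiioue$a
10

Derivation:
All 12 rotations (rotation i = S[i:]+S[:i]):
  rot[0] = oieaaauieoe$
  rot[1] = ieaaauieoe$o
  rot[2] = eaaauieoe$oi
  rot[3] = aaauieoe$oie
  rot[4] = aauieoe$oiea
  rot[5] = auieoe$oieaa
  rot[6] = uieoe$oieaaa
  rot[7] = ieoe$oieaaau
  rot[8] = eoe$oieaaaui
  rot[9] = oe$oieaaauie
  rot[10] = e$oieaaauieo
  rot[11] = $oieaaauieoe
Sorted (with $ < everything):
  sorted[0] = $oieaaauieoe  (last char: 'e')
  sorted[1] = aaauieoe$oie  (last char: 'e')
  sorted[2] = aauieoe$oiea  (last char: 'a')
  sorted[3] = auieoe$oieaa  (last char: 'a')
  sorted[4] = e$oieaaauieo  (last char: 'o')
  sorted[5] = eaaauieoe$oi  (last char: 'i')
  sorted[6] = eoe$oieaaaui  (last char: 'i')
  sorted[7] = ieaaauieoe$o  (last char: 'o')
  sorted[8] = ieoe$oieaaau  (last char: 'u')
  sorted[9] = oe$oieaaauie  (last char: 'e')
  sorted[10] = oieaaauieoe$  (last char: '$')
  sorted[11] = uieoe$oieaaa  (last char: 'a')
Last column: eeaaoiioue$a
Original string S is at sorted index 10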